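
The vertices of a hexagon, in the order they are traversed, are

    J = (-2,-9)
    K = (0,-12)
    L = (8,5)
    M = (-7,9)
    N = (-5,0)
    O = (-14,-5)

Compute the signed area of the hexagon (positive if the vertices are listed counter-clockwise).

J→K: (-2)(-12) − (0)(-9) = 24
K→L: (0)(5) − (8)(-12) = 96
L→M: (8)(9) − (-7)(5) = 107
M→N: (-7)(0) − (-5)(9) = 45
N→O: (-5)(-5) − (-14)(0) = 25
O→J: (-14)(-9) − (-2)(-5) = 116
Σ = 413
Signed area = Σ/2 = 206.5 (positive ⇒ counter-clockwise traversal).

206.5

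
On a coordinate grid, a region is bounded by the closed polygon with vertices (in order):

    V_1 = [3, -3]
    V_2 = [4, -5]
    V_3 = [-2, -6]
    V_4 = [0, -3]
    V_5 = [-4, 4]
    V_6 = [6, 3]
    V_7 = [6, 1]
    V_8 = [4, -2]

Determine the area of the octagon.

V_1→V_2: (3)(-5) − (4)(-3) = -3
V_2→V_3: (4)(-6) − (-2)(-5) = -34
V_3→V_4: (-2)(-3) − (0)(-6) = 6
V_4→V_5: (0)(4) − (-4)(-3) = -12
V_5→V_6: (-4)(3) − (6)(4) = -36
V_6→V_7: (6)(1) − (6)(3) = -12
V_7→V_8: (6)(-2) − (4)(1) = -16
V_8→V_1: (4)(-3) − (3)(-2) = -6
Σ = -113
Area = |Σ|/2 = 56.5.

56.5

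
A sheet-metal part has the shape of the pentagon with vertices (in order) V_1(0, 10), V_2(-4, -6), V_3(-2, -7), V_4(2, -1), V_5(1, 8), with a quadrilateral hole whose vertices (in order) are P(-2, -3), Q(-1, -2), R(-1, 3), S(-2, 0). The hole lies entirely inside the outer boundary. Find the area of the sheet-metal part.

Outer boundary:
Apply Gauss's area formula: 2A = Σ (x_i·y_{i+1} − x_{i+1}·y_i), indices taken mod 5.
Cross-terms: 40, 16, 16, 17, 10  ⇒  Σ = 99
Area = |Σ|/2 = 49.5.
Hole:
Apply the shoelace (surveyor's) formula: 2A = Σ (x_i·y_{i+1} − x_{i+1}·y_i), indices taken mod 4.
Σ = (1) + (-5) + (6) + (6) = 8
Area = |Σ|/2 = 4.
Net area = 49.5 − 4 = 45.5.

45.5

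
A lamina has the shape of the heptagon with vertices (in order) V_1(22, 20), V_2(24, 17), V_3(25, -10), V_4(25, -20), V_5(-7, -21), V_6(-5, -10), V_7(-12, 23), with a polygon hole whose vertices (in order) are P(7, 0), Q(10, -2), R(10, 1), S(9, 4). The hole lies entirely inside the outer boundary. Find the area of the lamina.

1341.5

Outer boundary:
Apply the shoelace formula: 2A = Σ (x_i·y_{i+1} − x_{i+1}·y_i), indices taken mod 7.
Cross-terms: -106, -665, -250, -665, -35, -235, -746  ⇒  Σ = -2702
Area = |Σ|/2 = 1351.
Hole:
Apply the shoelace (surveyor's) formula: 2A = Σ (x_i·y_{i+1} − x_{i+1}·y_i), indices taken mod 4.
Cross-terms: -14, 30, 31, -28  ⇒  Σ = 19
Area = |Σ|/2 = 9.5.
Net area = 1351 − 9.5 = 1341.5.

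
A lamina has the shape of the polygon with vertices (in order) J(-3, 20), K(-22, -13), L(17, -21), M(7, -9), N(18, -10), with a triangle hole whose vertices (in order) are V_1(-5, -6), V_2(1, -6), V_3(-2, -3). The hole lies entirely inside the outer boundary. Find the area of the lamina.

Outer boundary:
Apply the shoelace formula: 2A = Σ (x_i·y_{i+1} − x_{i+1}·y_i), indices taken mod 5.
Σ = (479) + (683) + (-6) + (92) + (330) = 1578
Area = |Σ|/2 = 789.
Hole:
Apply the surveyor's formula: 2A = Σ (x_i·y_{i+1} − x_{i+1}·y_i), indices taken mod 3.
Σ = (36) + (-15) + (-3) = 18
Area = |Σ|/2 = 9.
Net area = 789 − 9 = 780.

780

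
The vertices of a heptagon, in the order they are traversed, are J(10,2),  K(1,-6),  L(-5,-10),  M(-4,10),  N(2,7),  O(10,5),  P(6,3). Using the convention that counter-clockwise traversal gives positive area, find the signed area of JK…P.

-159

Apply the shoelace (surveyor's) formula: 2A = Σ (x_i·y_{i+1} − x_{i+1}·y_i), indices taken mod 7.
Σ = (-62) + (-40) + (-90) + (-48) + (-60) + (0) + (-18) = -318
Signed area = Σ/2 = -159 (negative ⇒ clockwise traversal).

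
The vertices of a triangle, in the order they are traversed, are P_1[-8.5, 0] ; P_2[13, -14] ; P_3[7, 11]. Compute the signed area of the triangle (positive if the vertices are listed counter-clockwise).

Apply the shoelace formula: 2A = Σ (x_i·y_{i+1} − x_{i+1}·y_i), indices taken mod 3.
Cross-terms: 119, 241, 93.5  ⇒  Σ = 453.5
Signed area = Σ/2 = 226.75 (positive ⇒ counter-clockwise traversal).

226.75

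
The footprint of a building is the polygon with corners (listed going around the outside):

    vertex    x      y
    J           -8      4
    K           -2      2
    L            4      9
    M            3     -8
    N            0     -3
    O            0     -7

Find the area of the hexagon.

Apply Gauss's area formula: 2A = Σ (x_i·y_{i+1} − x_{i+1}·y_i), indices taken mod 6.
J→K: (-8)(2) − (-2)(4) = -8
K→L: (-2)(9) − (4)(2) = -26
L→M: (4)(-8) − (3)(9) = -59
M→N: (3)(-3) − (0)(-8) = -9
N→O: (0)(-7) − (0)(-3) = 0
O→J: (0)(4) − (-8)(-7) = -56
Σ = -158
Area = |Σ|/2 = 79.

79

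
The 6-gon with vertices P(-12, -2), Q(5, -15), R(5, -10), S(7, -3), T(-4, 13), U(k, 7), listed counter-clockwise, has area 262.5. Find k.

Write out the shoelace sum; only the two edges meeting at U involve k:
2·Area = [((-4)·7 − k·13) + (k·(-2) − (-12)·7)] + 349
       = -15·k + 405 = 525
⇒ k = -8.

-8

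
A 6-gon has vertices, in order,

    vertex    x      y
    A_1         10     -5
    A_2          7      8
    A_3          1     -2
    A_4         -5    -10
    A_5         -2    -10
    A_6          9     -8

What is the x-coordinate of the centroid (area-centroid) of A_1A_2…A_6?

764/183

Apply Gauss's area formula. First the cross-terms c_i = x_i·y_{i+1} − x_{i+1}·y_i:
  115, -22, -20, 30, 106, 35  ⇒  2A = 244, A = 122.
Then Σ (x_i + x_{i+1})·c_i = 3056, so x̄ = 3056 / (6·122) = 764/183.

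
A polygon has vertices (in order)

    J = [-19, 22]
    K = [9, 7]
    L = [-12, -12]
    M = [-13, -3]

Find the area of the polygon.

Σ = (-331) + (-24) + (-120) + (-343) = -818
Area = |Σ|/2 = 409.

409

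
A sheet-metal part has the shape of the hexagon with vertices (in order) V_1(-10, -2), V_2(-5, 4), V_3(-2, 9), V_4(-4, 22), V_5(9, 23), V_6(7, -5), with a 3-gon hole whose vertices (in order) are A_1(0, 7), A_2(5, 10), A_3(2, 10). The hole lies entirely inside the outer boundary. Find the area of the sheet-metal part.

323

Outer boundary:
Σ = (-50) + (-37) + (-8) + (-290) + (-206) + (-64) = -655
Area = |Σ|/2 = 327.5.
Hole:
Apply the shoelace (surveyor's) formula: 2A = Σ (x_i·y_{i+1} − x_{i+1}·y_i), indices taken mod 3.
A_1→A_2: (0)(10) − (5)(7) = -35
A_2→A_3: (5)(10) − (2)(10) = 30
A_3→A_1: (2)(7) − (0)(10) = 14
Σ = 9
Area = |Σ|/2 = 4.5.
Net area = 327.5 − 4.5 = 323.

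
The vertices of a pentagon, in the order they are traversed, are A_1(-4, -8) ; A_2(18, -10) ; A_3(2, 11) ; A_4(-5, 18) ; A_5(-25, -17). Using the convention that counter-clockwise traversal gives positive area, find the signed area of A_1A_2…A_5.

580

Σ = (184) + (218) + (91) + (535) + (132) = 1160
Signed area = Σ/2 = 580 (positive ⇒ counter-clockwise traversal).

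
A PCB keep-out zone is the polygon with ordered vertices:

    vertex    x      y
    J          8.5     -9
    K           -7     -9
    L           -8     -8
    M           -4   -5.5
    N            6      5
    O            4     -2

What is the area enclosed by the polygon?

Apply the shoelace formula: 2A = Σ (x_i·y_{i+1} − x_{i+1}·y_i), indices taken mod 6.
J→K: (8.5)(-9) − (-7)(-9) = -139.5
K→L: (-7)(-8) − (-8)(-9) = -16
L→M: (-8)(-5.5) − (-4)(-8) = 12
M→N: (-4)(5) − (6)(-5.5) = 13
N→O: (6)(-2) − (4)(5) = -32
O→J: (4)(-9) − (8.5)(-2) = -19
Σ = -181.5
Area = |Σ|/2 = 90.75.

90.75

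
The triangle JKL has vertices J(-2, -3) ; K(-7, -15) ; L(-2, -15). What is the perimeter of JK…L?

|JK| = √((-5)² + (-12)²) = √169 = 13
|KL| = √((5)² + (0)²) = √25 = 5
|LJ| = √((0)² + (12)²) = √144 = 12
Perimeter = 13 + 5 + 12 = 30.

30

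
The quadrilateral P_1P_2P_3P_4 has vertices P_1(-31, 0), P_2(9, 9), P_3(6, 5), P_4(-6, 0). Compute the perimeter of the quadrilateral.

|P_1P_2| = √((40)² + (9)²) = √1681 = 41
|P_2P_3| = √((-3)² + (-4)²) = √25 = 5
|P_3P_4| = √((-12)² + (-5)²) = √169 = 13
|P_4P_1| = √((-25)² + (0)²) = √625 = 25
Perimeter = 41 + 5 + 13 + 25 = 84.

84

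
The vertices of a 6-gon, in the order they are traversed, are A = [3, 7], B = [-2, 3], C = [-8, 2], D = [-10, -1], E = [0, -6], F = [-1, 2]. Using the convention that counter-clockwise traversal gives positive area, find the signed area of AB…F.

56

Apply the shoelace formula: 2A = Σ (x_i·y_{i+1} − x_{i+1}·y_i), indices taken mod 6.
Σ = (23) + (20) + (28) + (60) + (-6) + (-13) = 112
Signed area = Σ/2 = 56 (positive ⇒ counter-clockwise traversal).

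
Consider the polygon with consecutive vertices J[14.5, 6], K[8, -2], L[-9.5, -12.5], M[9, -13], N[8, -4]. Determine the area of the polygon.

107

Σ = (-77) + (-119) + (236) + (68) + (106) = 214
Area = |Σ|/2 = 107.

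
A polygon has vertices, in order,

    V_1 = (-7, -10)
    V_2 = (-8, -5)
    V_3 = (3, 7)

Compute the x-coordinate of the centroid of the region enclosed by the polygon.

-4

Apply Gauss's area formula. First the cross-terms c_i = x_i·y_{i+1} − x_{i+1}·y_i:
  -45, -41, 19  ⇒  2A = -67, A = -33.5.
Then Σ (x_i + x_{i+1})·c_i = 804, so x̄ = 804 / (6·(-33.5)) = -4.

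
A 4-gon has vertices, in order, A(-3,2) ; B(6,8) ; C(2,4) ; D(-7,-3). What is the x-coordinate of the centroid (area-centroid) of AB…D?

-76/87

Apply the surveyor's formula. First the cross-terms c_i = x_i·y_{i+1} − x_{i+1}·y_i:
  -36, 8, 22, -23  ⇒  2A = -29, A = -14.5.
Then Σ (x_i + x_{i+1})·c_i = 76, so x̄ = 76 / (6·(-14.5)) = -76/87.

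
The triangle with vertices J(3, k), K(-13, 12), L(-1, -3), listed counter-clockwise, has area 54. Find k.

1

Write out the shoelace sum; only the two edges meeting at J involve k:
2·Area = [((-1)·k − 3·(-3)) + (3·12 − (-13)·k)] + 51
       = 12·k + 96 = 108
⇒ k = 1.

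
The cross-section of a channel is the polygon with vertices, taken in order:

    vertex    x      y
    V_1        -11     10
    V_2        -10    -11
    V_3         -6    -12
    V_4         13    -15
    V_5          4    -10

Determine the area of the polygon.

Cross-terms: 221, 54, 246, -70, -70  ⇒  Σ = 381
Area = |Σ|/2 = 190.5.

190.5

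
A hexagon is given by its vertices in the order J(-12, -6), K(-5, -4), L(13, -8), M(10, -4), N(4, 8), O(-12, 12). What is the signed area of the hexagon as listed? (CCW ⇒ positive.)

297

Apply the surveyor's formula: 2A = Σ (x_i·y_{i+1} − x_{i+1}·y_i), indices taken mod 6.
Σ = (18) + (92) + (28) + (96) + (144) + (216) = 594
Signed area = Σ/2 = 297 (positive ⇒ counter-clockwise traversal).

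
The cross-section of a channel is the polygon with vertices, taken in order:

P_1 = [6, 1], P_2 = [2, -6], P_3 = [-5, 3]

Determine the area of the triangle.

42.5

Apply Gauss's area formula: 2A = Σ (x_i·y_{i+1} − x_{i+1}·y_i), indices taken mod 3.
Cross-terms: -38, -24, -23  ⇒  Σ = -85
Area = |Σ|/2 = 42.5.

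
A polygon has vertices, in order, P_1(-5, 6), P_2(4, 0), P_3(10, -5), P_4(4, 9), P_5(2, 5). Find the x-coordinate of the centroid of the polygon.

79/21

Apply the surveyor's formula. First the cross-terms c_i = x_i·y_{i+1} − x_{i+1}·y_i:
  -24, -20, 110, 2, 37  ⇒  2A = 105, A = 52.5.
Then Σ (x_i + x_{i+1})·c_i = 1185, so x̄ = 1185 / (6·52.5) = 79/21.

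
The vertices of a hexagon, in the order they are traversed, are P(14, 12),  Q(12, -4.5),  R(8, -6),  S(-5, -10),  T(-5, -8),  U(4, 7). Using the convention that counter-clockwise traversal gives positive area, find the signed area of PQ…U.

Apply the shoelace (surveyor's) formula: 2A = Σ (x_i·y_{i+1} − x_{i+1}·y_i), indices taken mod 6.
Σ = (-207) + (-36) + (-110) + (-10) + (-3) + (-50) = -416
Signed area = Σ/2 = -208 (negative ⇒ clockwise traversal).

-208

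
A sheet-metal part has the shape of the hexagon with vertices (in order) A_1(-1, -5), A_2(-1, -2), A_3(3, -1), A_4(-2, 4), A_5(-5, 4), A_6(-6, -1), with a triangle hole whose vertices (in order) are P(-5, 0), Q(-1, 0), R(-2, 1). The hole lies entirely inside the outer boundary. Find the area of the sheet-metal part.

40

Outer boundary:
Apply the shoelace formula: 2A = Σ (x_i·y_{i+1} − x_{i+1}·y_i), indices taken mod 6.
Cross-terms: -3, 7, 10, 12, 29, 29  ⇒  Σ = 84
Area = |Σ|/2 = 42.
Hole:
Apply the shoelace (surveyor's) formula: 2A = Σ (x_i·y_{i+1} − x_{i+1}·y_i), indices taken mod 3.
Σ = (0) + (-1) + (5) = 4
Area = |Σ|/2 = 2.
Net area = 42 − 2 = 40.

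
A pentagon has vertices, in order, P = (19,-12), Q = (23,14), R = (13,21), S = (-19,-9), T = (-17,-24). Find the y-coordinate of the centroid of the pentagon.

Apply the surveyor's formula. First the cross-terms c_i = x_i·y_{i+1} − x_{i+1}·y_i:
  542, 301, 282, 303, 660  ⇒  2A = 2088, A = 1044.
Then Σ (y_i + y_{i+1})·c_i = -18756, so ȳ = -18756 / (6·1044) = -521/174.

-521/174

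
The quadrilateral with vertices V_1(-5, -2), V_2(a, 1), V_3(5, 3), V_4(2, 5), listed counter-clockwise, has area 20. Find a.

Write out the shoelace sum; only the two edges meeting at V_2 involve a:
2·Area = [((-5)·1 − a·(-2)) + (a·3 − 5·1)] + 40
       = 5·a + 30 = 40
⇒ a = 2.

2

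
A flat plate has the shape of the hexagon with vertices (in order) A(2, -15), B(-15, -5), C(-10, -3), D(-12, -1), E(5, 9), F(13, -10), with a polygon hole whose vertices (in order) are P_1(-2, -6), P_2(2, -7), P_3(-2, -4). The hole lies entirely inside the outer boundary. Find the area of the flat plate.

351.5

Outer boundary:
Cross-terms: -235, -5, -26, -103, -167, -175  ⇒  Σ = -711
Area = |Σ|/2 = 355.5.
Hole:
Σ = (26) + (-22) + (4) = 8
Area = |Σ|/2 = 4.
Net area = 355.5 − 4 = 351.5.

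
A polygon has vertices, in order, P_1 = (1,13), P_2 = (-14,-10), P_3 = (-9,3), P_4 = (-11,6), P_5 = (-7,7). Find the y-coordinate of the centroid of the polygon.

194/57

Apply Gauss's area formula. First the cross-terms c_i = x_i·y_{i+1} − x_{i+1}·y_i:
  172, -132, -21, -35, -98  ⇒  2A = -114, A = -57.
Then Σ (y_i + y_{i+1})·c_i = -1164, so ȳ = -1164 / (6·(-57)) = 194/57.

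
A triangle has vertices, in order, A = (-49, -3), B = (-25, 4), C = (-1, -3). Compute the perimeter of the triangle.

98

|AB| = √((24)² + (7)²) = √625 = 25
|BC| = √((24)² + (-7)²) = √625 = 25
|CA| = √((-48)² + (0)²) = √2304 = 48
Perimeter = 25 + 25 + 48 = 98.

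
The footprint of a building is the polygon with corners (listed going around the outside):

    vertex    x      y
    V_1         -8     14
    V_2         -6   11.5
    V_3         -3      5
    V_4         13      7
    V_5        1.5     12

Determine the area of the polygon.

Apply the shoelace formula: 2A = Σ (x_i·y_{i+1} − x_{i+1}·y_i), indices taken mod 5.
Σ = (-8) + (4.5) + (-86) + (145.5) + (117) = 173
Area = |Σ|/2 = 86.5.

86.5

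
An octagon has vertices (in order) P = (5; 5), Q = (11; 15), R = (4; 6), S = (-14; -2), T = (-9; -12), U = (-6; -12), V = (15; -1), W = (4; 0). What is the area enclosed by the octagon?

249

Apply the surveyor's formula: 2A = Σ (x_i·y_{i+1} − x_{i+1}·y_i), indices taken mod 8.
Σ = (20) + (6) + (76) + (150) + (36) + (186) + (4) + (20) = 498
Area = |Σ|/2 = 249.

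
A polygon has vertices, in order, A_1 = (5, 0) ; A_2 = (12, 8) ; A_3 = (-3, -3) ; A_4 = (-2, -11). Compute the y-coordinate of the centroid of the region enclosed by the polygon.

-241/110

Apply the shoelace (surveyor's) formula. First the cross-terms c_i = x_i·y_{i+1} − x_{i+1}·y_i:
  40, -12, 27, 55  ⇒  2A = 110, A = 55.
Then Σ (y_i + y_{i+1})·c_i = -723, so ȳ = -723 / (6·55) = -241/110.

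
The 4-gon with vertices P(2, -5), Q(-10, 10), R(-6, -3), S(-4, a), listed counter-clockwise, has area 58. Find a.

Write out the shoelace sum; only the two edges meeting at S involve a:
2·Area = [((-6)·a − (-4)·(-3)) + ((-4)·(-5) − 2·a)] + 60
       = -8·a + 68 = 116
⇒ a = -6.

-6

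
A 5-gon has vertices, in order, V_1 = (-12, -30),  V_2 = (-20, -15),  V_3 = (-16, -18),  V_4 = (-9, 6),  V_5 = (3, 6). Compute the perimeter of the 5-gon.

|V_1V_2| = √((-8)² + (15)²) = √289 = 17
|V_2V_3| = √((4)² + (-3)²) = √25 = 5
|V_3V_4| = √((7)² + (24)²) = √625 = 25
|V_4V_5| = √((12)² + (0)²) = √144 = 12
|V_5V_1| = √((-15)² + (-36)²) = √1521 = 39
Perimeter = 17 + 5 + 25 + 12 + 39 = 98.

98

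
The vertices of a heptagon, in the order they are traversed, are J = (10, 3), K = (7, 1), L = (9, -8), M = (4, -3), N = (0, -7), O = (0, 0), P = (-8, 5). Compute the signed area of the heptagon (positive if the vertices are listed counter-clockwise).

-86.5

Σ = (-11) + (-65) + (5) + (-28) + (0) + (0) + (-74) = -173
Signed area = Σ/2 = -86.5 (negative ⇒ clockwise traversal).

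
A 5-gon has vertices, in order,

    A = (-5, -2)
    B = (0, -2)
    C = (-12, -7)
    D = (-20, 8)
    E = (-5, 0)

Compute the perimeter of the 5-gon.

|AB| = √((5)² + (0)²) = √25 = 5
|BC| = √((-12)² + (-5)²) = √169 = 13
|CD| = √((-8)² + (15)²) = √289 = 17
|DE| = √((15)² + (-8)²) = √289 = 17
|EA| = √((0)² + (-2)²) = √4 = 2
Perimeter = 5 + 13 + 17 + 17 + 2 = 54.

54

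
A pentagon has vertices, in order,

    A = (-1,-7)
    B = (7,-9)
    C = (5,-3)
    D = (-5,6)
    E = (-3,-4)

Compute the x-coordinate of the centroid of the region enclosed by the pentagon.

11/19

Apply Gauss's area formula. First the cross-terms c_i = x_i·y_{i+1} − x_{i+1}·y_i:
  58, 24, 15, 38, 17  ⇒  2A = 152, A = 76.
Then Σ (x_i + x_{i+1})·c_i = 264, so x̄ = 264 / (6·76) = 11/19.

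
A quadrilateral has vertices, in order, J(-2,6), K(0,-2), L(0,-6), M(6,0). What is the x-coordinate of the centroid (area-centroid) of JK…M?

Apply Gauss's area formula. First the cross-terms c_i = x_i·y_{i+1} − x_{i+1}·y_i:
  4, 0, 36, 36  ⇒  2A = 76, A = 38.
Then Σ (x_i + x_{i+1})·c_i = 352, so x̄ = 352 / (6·38) = 88/57.

88/57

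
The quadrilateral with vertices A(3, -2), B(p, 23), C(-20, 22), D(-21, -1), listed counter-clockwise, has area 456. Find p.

-6

The doubled signed area Σ (x_i y_{i+1} − x_{i+1} y_i) is linear in p.
With p=0 it equals 1056; the coefficient of p is 24 (from the two edges through B).
So 24·p + 1056 = 2·456 = 912 ⇒ p = -6.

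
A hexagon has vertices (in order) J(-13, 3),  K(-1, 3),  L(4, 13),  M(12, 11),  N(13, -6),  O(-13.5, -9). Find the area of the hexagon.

Cross-terms: -36, -25, -112, -215, -198, -157.5  ⇒  Σ = -743.5
Area = |Σ|/2 = 371.75.

371.75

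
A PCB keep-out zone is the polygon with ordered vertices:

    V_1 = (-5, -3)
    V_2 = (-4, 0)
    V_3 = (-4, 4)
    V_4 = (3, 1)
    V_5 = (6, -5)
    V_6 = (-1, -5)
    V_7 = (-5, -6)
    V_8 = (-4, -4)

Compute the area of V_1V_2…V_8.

65.5

Apply Gauss's area formula: 2A = Σ (x_i·y_{i+1} − x_{i+1}·y_i), indices taken mod 8.
Σ = (-12) + (-16) + (-16) + (-21) + (-35) + (-19) + (-4) + (-8) = -131
Area = |Σ|/2 = 65.5.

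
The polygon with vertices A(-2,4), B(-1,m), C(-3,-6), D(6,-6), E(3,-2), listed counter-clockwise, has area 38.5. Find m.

-1

The doubled signed area Σ (x_i y_{i+1} − x_{i+1} y_i) is linear in m.
With m=0 it equals 78; the coefficient of m is 1 (from the two edges through B).
So 1·m + 78 = 2·38.5 = 77 ⇒ m = -1.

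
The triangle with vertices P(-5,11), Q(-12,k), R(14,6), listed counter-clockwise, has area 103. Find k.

Write out the shoelace sum; only the two edges meeting at Q involve k:
2·Area = [((-5)·k − (-12)·11) + ((-12)·6 − 14·k)] + 184
       = -19·k + 244 = 206
⇒ k = 2.

2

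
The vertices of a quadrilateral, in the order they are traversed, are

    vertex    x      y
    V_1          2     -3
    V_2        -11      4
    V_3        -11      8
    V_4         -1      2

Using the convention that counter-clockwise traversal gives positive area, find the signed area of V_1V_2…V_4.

Apply Gauss's area formula: 2A = Σ (x_i·y_{i+1} − x_{i+1}·y_i), indices taken mod 4.
Σ = (-25) + (-44) + (-14) + (-1) = -84
Signed area = Σ/2 = -42 (negative ⇒ clockwise traversal).

-42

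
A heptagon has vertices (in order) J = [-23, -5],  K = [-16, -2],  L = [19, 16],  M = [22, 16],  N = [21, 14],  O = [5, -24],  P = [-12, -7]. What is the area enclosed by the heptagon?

663

Apply Gauss's area formula: 2A = Σ (x_i·y_{i+1} − x_{i+1}·y_i), indices taken mod 7.
Σ = (-34) + (-218) + (-48) + (-28) + (-574) + (-323) + (-101) = -1326
Area = |Σ|/2 = 663.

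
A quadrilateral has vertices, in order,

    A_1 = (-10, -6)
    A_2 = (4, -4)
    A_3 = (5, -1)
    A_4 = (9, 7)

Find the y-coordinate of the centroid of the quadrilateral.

Apply the surveyor's formula. First the cross-terms c_i = x_i·y_{i+1} − x_{i+1}·y_i:
  64, 16, 44, 16  ⇒  2A = 140, A = 70.
Then Σ (y_i + y_{i+1})·c_i = -440, so ȳ = -440 / (6·70) = -22/21.

-22/21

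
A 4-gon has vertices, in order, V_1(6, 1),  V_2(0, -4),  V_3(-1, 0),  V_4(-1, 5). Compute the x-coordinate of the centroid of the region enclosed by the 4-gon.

1.484375

Apply Gauss's area formula. First the cross-terms c_i = x_i·y_{i+1} − x_{i+1}·y_i:
  -24, -4, -5, -31  ⇒  2A = -64, A = -32.
Then Σ (x_i + x_{i+1})·c_i = -285, so x̄ = -285 / (6·(-32)) = 1.484375.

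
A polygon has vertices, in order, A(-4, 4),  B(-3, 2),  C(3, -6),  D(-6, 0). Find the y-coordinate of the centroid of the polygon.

-8/11

Apply the shoelace formula. First the cross-terms c_i = x_i·y_{i+1} − x_{i+1}·y_i:
  4, 12, -36, -24  ⇒  2A = -44, A = -22.
Then Σ (y_i + y_{i+1})·c_i = 96, so ȳ = 96 / (6·(-22)) = -8/11.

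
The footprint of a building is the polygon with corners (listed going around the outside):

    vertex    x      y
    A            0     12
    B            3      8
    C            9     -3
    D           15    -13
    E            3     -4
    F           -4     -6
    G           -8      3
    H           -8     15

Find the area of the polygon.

Σ = (-36) + (-81) + (-72) + (-21) + (-34) + (-60) + (-96) + (-96) = -496
Area = |Σ|/2 = 248.

248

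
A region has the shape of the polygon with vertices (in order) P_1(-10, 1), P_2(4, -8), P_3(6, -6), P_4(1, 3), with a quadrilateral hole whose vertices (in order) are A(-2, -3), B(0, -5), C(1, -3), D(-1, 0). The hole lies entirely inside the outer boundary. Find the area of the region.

Outer boundary:
Σ = (76) + (24) + (24) + (31) = 155
Area = |Σ|/2 = 77.5.
Hole:
A→B: (-2)(-5) − (0)(-3) = 10
B→C: (0)(-3) − (1)(-5) = 5
C→D: (1)(0) − (-1)(-3) = -3
D→A: (-1)(-3) − (-2)(0) = 3
Σ = 15
Area = |Σ|/2 = 7.5.
Net area = 77.5 − 7.5 = 70.

70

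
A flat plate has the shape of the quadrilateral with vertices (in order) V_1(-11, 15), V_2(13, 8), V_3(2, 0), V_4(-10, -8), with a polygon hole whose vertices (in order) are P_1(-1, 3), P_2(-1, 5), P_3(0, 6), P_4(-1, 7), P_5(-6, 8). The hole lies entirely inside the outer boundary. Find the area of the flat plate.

265.5

Outer boundary:
Σ = (-283) + (-16) + (-16) + (-238) = -553
Area = |Σ|/2 = 276.5.
Hole:
Σ = (-2) + (-6) + (6) + (34) + (-10) = 22
Area = |Σ|/2 = 11.
Net area = 276.5 − 11 = 265.5.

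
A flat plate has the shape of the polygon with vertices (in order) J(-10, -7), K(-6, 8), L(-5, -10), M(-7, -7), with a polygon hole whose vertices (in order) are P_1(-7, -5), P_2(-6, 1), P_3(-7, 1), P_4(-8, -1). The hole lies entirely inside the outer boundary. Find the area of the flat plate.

Outer boundary:
Apply Gauss's area formula: 2A = Σ (x_i·y_{i+1} − x_{i+1}·y_i), indices taken mod 4.
Σ = (-122) + (100) + (-35) + (-21) = -78
Area = |Σ|/2 = 39.
Hole:
P_1→P_2: (-7)(1) − (-6)(-5) = -37
P_2→P_3: (-6)(1) − (-7)(1) = 1
P_3→P_4: (-7)(-1) − (-8)(1) = 15
P_4→P_1: (-8)(-5) − (-7)(-1) = 33
Σ = 12
Area = |Σ|/2 = 6.
Net area = 39 − 6 = 33.

33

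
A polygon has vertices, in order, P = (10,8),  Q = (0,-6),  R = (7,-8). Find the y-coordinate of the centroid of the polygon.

Apply Gauss's area formula. First the cross-terms c_i = x_i·y_{i+1} − x_{i+1}·y_i:
  -60, 42, 136  ⇒  2A = 118, A = 59.
Then Σ (y_i + y_{i+1})·c_i = -708, so ȳ = -708 / (6·59) = -2.

-2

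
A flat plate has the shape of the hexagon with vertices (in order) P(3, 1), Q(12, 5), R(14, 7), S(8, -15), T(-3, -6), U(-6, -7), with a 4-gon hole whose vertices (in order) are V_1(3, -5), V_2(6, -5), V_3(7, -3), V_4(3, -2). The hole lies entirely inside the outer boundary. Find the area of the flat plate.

Outer boundary:
Apply the surveyor's formula: 2A = Σ (x_i·y_{i+1} − x_{i+1}·y_i), indices taken mod 6.
Cross-terms: 3, 14, -266, -93, -15, 15  ⇒  Σ = -342
Area = |Σ|/2 = 171.
Hole:
Apply Gauss's area formula: 2A = Σ (x_i·y_{i+1} − x_{i+1}·y_i), indices taken mod 4.
V_1→V_2: (3)(-5) − (6)(-5) = 15
V_2→V_3: (6)(-3) − (7)(-5) = 17
V_3→V_4: (7)(-2) − (3)(-3) = -5
V_4→V_1: (3)(-5) − (3)(-2) = -9
Σ = 18
Area = |Σ|/2 = 9.
Net area = 171 − 9 = 162.

162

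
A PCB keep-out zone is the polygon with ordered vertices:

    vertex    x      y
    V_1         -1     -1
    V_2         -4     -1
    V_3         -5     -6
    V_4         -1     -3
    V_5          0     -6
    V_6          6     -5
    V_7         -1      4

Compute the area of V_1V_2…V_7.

Apply the shoelace formula: 2A = Σ (x_i·y_{i+1} − x_{i+1}·y_i), indices taken mod 7.
V_1→V_2: (-1)(-1) − (-4)(-1) = -3
V_2→V_3: (-4)(-6) − (-5)(-1) = 19
V_3→V_4: (-5)(-3) − (-1)(-6) = 9
V_4→V_5: (-1)(-6) − (0)(-3) = 6
V_5→V_6: (0)(-5) − (6)(-6) = 36
V_6→V_7: (6)(4) − (-1)(-5) = 19
V_7→V_1: (-1)(-1) − (-1)(4) = 5
Σ = 91
Area = |Σ|/2 = 45.5.

45.5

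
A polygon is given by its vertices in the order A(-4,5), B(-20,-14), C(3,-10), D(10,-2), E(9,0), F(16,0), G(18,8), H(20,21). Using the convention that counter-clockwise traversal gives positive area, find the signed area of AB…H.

Σ = (156) + (242) + (94) + (18) + (0) + (128) + (218) + (184) = 1040
Signed area = Σ/2 = 520 (positive ⇒ counter-clockwise traversal).

520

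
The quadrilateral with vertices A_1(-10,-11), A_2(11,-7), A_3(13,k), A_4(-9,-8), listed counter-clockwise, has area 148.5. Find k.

The doubled signed area Σ (x_i y_{i+1} − x_{i+1} y_i) is linear in k.
With k=0 it equals 197; the coefficient of k is 20 (from the two edges through A_3).
So 20·k + 197 = 2·148.5 = 297 ⇒ k = 5.

5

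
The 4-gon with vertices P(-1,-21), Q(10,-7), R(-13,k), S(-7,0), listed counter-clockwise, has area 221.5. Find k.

10

Write out the shoelace sum; only the two edges meeting at R involve k:
2·Area = [(10·k − (-13)·(-7)) + ((-13)·0 − (-7)·k)] + 364
       = 17·k + 273 = 443
⇒ k = 10.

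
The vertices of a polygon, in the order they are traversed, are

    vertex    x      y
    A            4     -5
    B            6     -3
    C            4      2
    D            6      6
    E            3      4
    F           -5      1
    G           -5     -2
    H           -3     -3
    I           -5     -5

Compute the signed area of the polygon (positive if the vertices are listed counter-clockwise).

Apply the shoelace formula: 2A = Σ (x_i·y_{i+1} − x_{i+1}·y_i), indices taken mod 9.
Σ = (18) + (24) + (12) + (6) + (23) + (15) + (9) + (0) + (45) = 152
Signed area = Σ/2 = 76 (positive ⇒ counter-clockwise traversal).

76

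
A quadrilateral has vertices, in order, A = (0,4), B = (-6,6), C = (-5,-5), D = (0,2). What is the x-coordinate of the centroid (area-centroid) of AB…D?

-377/111

Apply the shoelace (surveyor's) formula. First the cross-terms c_i = x_i·y_{i+1} − x_{i+1}·y_i:
  24, 60, -10, 0  ⇒  2A = 74, A = 37.
Then Σ (x_i + x_{i+1})·c_i = -754, so x̄ = -754 / (6·37) = -377/111.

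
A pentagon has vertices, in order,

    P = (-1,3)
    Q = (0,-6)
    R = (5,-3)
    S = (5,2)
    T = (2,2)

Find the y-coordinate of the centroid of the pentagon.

-83/75

Apply the shoelace (surveyor's) formula. First the cross-terms c_i = x_i·y_{i+1} − x_{i+1}·y_i:
  6, 30, 25, 6, 8  ⇒  2A = 75, A = 37.5.
Then Σ (y_i + y_{i+1})·c_i = -249, so ȳ = -249 / (6·37.5) = -83/75.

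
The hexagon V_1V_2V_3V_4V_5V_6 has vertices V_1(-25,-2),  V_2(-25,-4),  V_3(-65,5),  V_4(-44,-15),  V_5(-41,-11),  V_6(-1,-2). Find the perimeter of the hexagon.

|V_1V_2| = √((0)² + (-2)²) = √4 = 2
|V_2V_3| = √((-40)² + (9)²) = √1681 = 41
|V_3V_4| = √((21)² + (-20)²) = √841 = 29
|V_4V_5| = √((3)² + (4)²) = √25 = 5
|V_5V_6| = √((40)² + (9)²) = √1681 = 41
|V_6V_1| = √((-24)² + (0)²) = √576 = 24
Perimeter = 2 + 41 + 29 + 5 + 41 + 24 = 142.

142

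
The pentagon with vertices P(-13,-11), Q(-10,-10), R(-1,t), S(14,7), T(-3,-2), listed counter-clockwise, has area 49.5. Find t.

-4

Write out the shoelace sum; only the two edges meeting at R involve t:
2·Area = [((-10)·t − (-1)·(-10)) + ((-1)·7 − 14·t)] + 20
       = -24·t + 3 = 99
⇒ t = -4.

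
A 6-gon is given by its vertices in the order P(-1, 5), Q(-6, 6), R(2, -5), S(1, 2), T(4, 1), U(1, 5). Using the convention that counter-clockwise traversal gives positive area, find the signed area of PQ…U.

Cross-terms: 24, 18, 9, -7, 19, 10  ⇒  Σ = 73
Signed area = Σ/2 = 36.5 (positive ⇒ counter-clockwise traversal).

36.5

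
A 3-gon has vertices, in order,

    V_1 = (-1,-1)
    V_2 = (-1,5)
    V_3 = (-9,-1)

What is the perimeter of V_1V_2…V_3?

24

|V_1V_2| = √((0)² + (6)²) = √36 = 6
|V_2V_3| = √((-8)² + (-6)²) = √100 = 10
|V_3V_1| = √((8)² + (0)²) = √64 = 8
Perimeter = 6 + 10 + 8 = 24.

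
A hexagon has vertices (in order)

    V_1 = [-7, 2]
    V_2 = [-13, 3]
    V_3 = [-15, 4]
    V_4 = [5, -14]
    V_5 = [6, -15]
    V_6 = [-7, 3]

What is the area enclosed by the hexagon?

58.5

Apply Gauss's area formula: 2A = Σ (x_i·y_{i+1} − x_{i+1}·y_i), indices taken mod 6.
Cross-terms: 5, -7, 190, 9, -87, 7  ⇒  Σ = 117
Area = |Σ|/2 = 58.5.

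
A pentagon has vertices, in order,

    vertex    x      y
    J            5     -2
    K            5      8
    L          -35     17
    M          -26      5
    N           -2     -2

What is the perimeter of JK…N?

|JK| = √((0)² + (10)²) = √100 = 10
|KL| = √((-40)² + (9)²) = √1681 = 41
|LM| = √((9)² + (-12)²) = √225 = 15
|MN| = √((24)² + (-7)²) = √625 = 25
|NJ| = √((7)² + (0)²) = √49 = 7
Perimeter = 10 + 41 + 15 + 25 + 7 = 98.

98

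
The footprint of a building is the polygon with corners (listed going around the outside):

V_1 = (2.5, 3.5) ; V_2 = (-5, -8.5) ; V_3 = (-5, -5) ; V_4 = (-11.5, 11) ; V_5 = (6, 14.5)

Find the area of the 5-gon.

Σ = (-3.75) + (-17.5) + (-112.5) + (-232.75) + (-15.25) = -381.75
Area = |Σ|/2 = 190.875.

190.875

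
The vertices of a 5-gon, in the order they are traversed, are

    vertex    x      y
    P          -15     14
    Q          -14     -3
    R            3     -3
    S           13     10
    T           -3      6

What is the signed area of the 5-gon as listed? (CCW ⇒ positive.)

258.5

Apply the surveyor's formula: 2A = Σ (x_i·y_{i+1} − x_{i+1}·y_i), indices taken mod 5.
Σ = (241) + (51) + (69) + (108) + (48) = 517
Signed area = Σ/2 = 258.5 (positive ⇒ counter-clockwise traversal).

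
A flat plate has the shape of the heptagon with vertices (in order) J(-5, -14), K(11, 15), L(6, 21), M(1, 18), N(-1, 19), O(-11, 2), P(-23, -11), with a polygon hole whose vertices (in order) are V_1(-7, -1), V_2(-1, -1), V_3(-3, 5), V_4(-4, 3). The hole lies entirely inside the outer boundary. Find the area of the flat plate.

475.5

Outer boundary:
Apply the shoelace formula: 2A = Σ (x_i·y_{i+1} − x_{i+1}·y_i), indices taken mod 7.
Σ = (79) + (141) + (87) + (37) + (207) + (167) + (267) = 985
Area = |Σ|/2 = 492.5.
Hole:
V_1→V_2: (-7)(-1) − (-1)(-1) = 6
V_2→V_3: (-1)(5) − (-3)(-1) = -8
V_3→V_4: (-3)(3) − (-4)(5) = 11
V_4→V_1: (-4)(-1) − (-7)(3) = 25
Σ = 34
Area = |Σ|/2 = 17.
Net area = 492.5 − 17 = 475.5.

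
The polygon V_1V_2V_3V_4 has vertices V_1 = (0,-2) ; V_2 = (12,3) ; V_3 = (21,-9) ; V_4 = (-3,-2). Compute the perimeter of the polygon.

|V_1V_2| = √((12)² + (5)²) = √169 = 13
|V_2V_3| = √((9)² + (-12)²) = √225 = 15
|V_3V_4| = √((-24)² + (7)²) = √625 = 25
|V_4V_1| = √((3)² + (0)²) = √9 = 3
Perimeter = 13 + 15 + 25 + 3 = 56.

56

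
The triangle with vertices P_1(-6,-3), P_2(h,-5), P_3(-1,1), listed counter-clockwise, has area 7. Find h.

Write out the shoelace sum; only the two edges meeting at P_2 involve h:
2·Area = [((-6)·(-5) − h·(-3)) + (h·1 − (-1)·(-5))] + 9
       = 4·h + 34 = 14
⇒ h = -5.

-5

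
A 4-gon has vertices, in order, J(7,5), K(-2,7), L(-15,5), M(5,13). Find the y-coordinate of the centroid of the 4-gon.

Apply the shoelace formula. First the cross-terms c_i = x_i·y_{i+1} − x_{i+1}·y_i:
  59, 95, -220, -66  ⇒  2A = -132, A = -66.
Then Σ (y_i + y_{i+1})·c_i = -3300, so ȳ = -3300 / (6·(-66)) = 25/3.

25/3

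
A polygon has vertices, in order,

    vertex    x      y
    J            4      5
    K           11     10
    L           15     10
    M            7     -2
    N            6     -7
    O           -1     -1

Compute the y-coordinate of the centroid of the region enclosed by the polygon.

232/103

Apply Gauss's area formula. First the cross-terms c_i = x_i·y_{i+1} − x_{i+1}·y_i:
  -15, -40, -100, -37, -13, -1  ⇒  2A = -206, A = -103.
Then Σ (y_i + y_{i+1})·c_i = -1392, so ȳ = -1392 / (6·(-103)) = 232/103.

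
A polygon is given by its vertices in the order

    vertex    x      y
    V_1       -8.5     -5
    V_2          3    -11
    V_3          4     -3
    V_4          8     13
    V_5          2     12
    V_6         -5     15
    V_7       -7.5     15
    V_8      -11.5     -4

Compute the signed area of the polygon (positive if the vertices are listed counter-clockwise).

321.5

Apply the shoelace (surveyor's) formula: 2A = Σ (x_i·y_{i+1} − x_{i+1}·y_i), indices taken mod 8.
V_1→V_2: (-8.5)(-11) − (3)(-5) = 108.5
V_2→V_3: (3)(-3) − (4)(-11) = 35
V_3→V_4: (4)(13) − (8)(-3) = 76
V_4→V_5: (8)(12) − (2)(13) = 70
V_5→V_6: (2)(15) − (-5)(12) = 90
V_6→V_7: (-5)(15) − (-7.5)(15) = 37.5
V_7→V_8: (-7.5)(-4) − (-11.5)(15) = 202.5
V_8→V_1: (-11.5)(-5) − (-8.5)(-4) = 23.5
Σ = 643
Signed area = Σ/2 = 321.5 (positive ⇒ counter-clockwise traversal).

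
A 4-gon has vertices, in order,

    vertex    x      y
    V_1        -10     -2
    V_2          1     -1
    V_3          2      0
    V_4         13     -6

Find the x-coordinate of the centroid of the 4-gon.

15/7

Apply Gauss's area formula. First the cross-terms c_i = x_i·y_{i+1} − x_{i+1}·y_i:
  12, 2, -12, -86  ⇒  2A = -84, A = -42.
Then Σ (x_i + x_{i+1})·c_i = -540, so x̄ = -540 / (6·(-42)) = 15/7.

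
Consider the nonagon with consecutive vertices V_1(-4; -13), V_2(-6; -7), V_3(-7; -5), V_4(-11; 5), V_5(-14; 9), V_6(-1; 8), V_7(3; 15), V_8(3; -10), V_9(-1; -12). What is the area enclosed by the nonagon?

Apply the shoelace formula: 2A = Σ (x_i·y_{i+1} − x_{i+1}·y_i), indices taken mod 9.
V_1→V_2: (-4)(-7) − (-6)(-13) = -50
V_2→V_3: (-6)(-5) − (-7)(-7) = -19
V_3→V_4: (-7)(5) − (-11)(-5) = -90
V_4→V_5: (-11)(9) − (-14)(5) = -29
V_5→V_6: (-14)(8) − (-1)(9) = -103
V_6→V_7: (-1)(15) − (3)(8) = -39
V_7→V_8: (3)(-10) − (3)(15) = -75
V_8→V_9: (3)(-12) − (-1)(-10) = -46
V_9→V_1: (-1)(-13) − (-4)(-12) = -35
Σ = -486
Area = |Σ|/2 = 243.

243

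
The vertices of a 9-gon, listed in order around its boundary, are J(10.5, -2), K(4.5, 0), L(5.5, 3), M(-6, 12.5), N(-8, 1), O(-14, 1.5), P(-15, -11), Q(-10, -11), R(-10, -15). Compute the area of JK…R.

327.125

Apply the shoelace formula: 2A = Σ (x_i·y_{i+1} − x_{i+1}·y_i), indices taken mod 9.
Σ = (9) + (13.5) + (86.75) + (94) + (2) + (176.5) + (55) + (40) + (177.5) = 654.25
Area = |Σ|/2 = 327.125.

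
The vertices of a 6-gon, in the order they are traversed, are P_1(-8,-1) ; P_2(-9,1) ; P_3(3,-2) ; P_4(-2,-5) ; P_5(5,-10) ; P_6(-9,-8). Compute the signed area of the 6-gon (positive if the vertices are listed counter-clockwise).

-80.5

P_1→P_2: (-8)(1) − (-9)(-1) = -17
P_2→P_3: (-9)(-2) − (3)(1) = 15
P_3→P_4: (3)(-5) − (-2)(-2) = -19
P_4→P_5: (-2)(-10) − (5)(-5) = 45
P_5→P_6: (5)(-8) − (-9)(-10) = -130
P_6→P_1: (-9)(-1) − (-8)(-8) = -55
Σ = -161
Signed area = Σ/2 = -80.5 (negative ⇒ clockwise traversal).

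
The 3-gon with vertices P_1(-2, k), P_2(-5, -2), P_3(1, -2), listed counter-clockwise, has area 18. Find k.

4

The doubled signed area Σ (x_i y_{i+1} − x_{i+1} y_i) is linear in k.
With k=0 it equals 12; the coefficient of k is 6 (from the two edges through P_1).
So 6·k + 12 = 2·18 = 36 ⇒ k = 4.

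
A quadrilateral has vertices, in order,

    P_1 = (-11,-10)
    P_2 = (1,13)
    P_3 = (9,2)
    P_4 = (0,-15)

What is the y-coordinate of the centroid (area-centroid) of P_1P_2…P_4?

Apply the surveyor's formula. First the cross-terms c_i = x_i·y_{i+1} − x_{i+1}·y_i:
  -133, -115, -135, -165  ⇒  2A = -548, A = -274.
Then Σ (y_i + y_{i+1})·c_i = 3756, so ȳ = 3756 / (6·(-274)) = -313/137.

-313/137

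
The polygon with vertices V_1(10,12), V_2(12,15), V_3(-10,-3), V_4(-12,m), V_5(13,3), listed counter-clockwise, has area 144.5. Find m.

The doubled signed area Σ (x_i y_{i+1} − x_{i+1} y_i) is linear in m.
With m=0 it equals 174; the coefficient of m is -23 (from the two edges through V_4).
So -23·m + 174 = 2·144.5 = 289 ⇒ m = -5.

-5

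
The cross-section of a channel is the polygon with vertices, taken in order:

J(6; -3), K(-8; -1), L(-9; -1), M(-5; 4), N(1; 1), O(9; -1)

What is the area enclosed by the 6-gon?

56

Σ = (-30) + (-1) + (-41) + (-9) + (-10) + (-21) = -112
Area = |Σ|/2 = 56.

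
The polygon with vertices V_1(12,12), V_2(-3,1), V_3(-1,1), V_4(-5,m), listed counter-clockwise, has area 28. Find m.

-5

The doubled signed area Σ (x_i y_{i+1} − x_{i+1} y_i) is linear in m.
With m=0 it equals -9; the coefficient of m is -13 (from the two edges through V_4).
So -13·m + -9 = 2·28 = 56 ⇒ m = -5.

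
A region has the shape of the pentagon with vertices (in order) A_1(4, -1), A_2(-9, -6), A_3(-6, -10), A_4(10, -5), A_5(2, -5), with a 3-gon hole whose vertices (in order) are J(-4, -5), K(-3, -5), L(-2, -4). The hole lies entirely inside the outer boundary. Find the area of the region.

64

Outer boundary:
Cross-terms: -33, 54, 130, -40, 18  ⇒  Σ = 129
Area = |Σ|/2 = 64.5.
Hole:
Σ = (5) + (2) + (-6) = 1
Area = |Σ|/2 = 0.5.
Net area = 64.5 − 0.5 = 64.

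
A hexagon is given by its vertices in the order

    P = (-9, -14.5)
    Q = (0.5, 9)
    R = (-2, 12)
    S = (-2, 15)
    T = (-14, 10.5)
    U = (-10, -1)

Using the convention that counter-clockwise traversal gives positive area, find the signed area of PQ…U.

Cross-terms: -73.75, 24, -6, 189, 119, 136  ⇒  Σ = 388.25
Signed area = Σ/2 = 194.125 (positive ⇒ counter-clockwise traversal).

194.125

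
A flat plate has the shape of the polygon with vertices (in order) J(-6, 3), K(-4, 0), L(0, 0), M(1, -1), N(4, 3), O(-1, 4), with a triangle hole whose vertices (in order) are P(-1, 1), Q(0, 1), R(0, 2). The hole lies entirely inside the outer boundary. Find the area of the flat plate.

Outer boundary:
Apply Gauss's area formula: 2A = Σ (x_i·y_{i+1} − x_{i+1}·y_i), indices taken mod 6.
Cross-terms: 12, 0, 0, 7, 19, 21  ⇒  Σ = 59
Area = |Σ|/2 = 29.5.
Hole:
Apply the surveyor's formula: 2A = Σ (x_i·y_{i+1} − x_{i+1}·y_i), indices taken mod 3.
Σ = (-1) + (0) + (2) = 1
Area = |Σ|/2 = 0.5.
Net area = 29.5 − 0.5 = 29.

29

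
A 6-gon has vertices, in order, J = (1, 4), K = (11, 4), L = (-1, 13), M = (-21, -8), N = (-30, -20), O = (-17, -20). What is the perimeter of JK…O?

|JK| = √((10)² + (0)²) = √100 = 10
|KL| = √((-12)² + (9)²) = √225 = 15
|LM| = √((-20)² + (-21)²) = √841 = 29
|MN| = √((-9)² + (-12)²) = √225 = 15
|NO| = √((13)² + (0)²) = √169 = 13
|OJ| = √((18)² + (24)²) = √900 = 30
Perimeter = 10 + 15 + 29 + 15 + 13 + 30 = 112.

112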